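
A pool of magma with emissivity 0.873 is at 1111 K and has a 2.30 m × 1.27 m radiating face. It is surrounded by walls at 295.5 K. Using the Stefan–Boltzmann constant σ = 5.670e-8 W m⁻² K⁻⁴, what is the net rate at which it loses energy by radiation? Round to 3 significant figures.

Area A = 2.30 × 1.27 = 2.921 m².
Net radiated power P_net = εσA(T⁴ − T₀⁴) = 0.873×5.670×10⁻⁸×2.921×(1111⁴ − 295.5⁴).
T⁴ − T₀⁴ = 1.52355×10¹² − 7.62483×10⁹ = 1.51593×10¹² K⁴, so P_net = 2.19×10⁵ W.

Net loss ≈ 2.19×10⁵ W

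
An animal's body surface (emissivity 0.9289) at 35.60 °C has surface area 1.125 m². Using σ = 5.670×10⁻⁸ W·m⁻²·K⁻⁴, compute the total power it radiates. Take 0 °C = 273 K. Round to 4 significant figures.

P ≈ 537.4 W

T = 35.60 °C + 273 = 308.60 K.
Area A = 1.125 m².
P = εσAT⁴ = 0.9289 × 5.670×10⁻⁸ × 1.125 × (308.60)⁴ = 537.4 W.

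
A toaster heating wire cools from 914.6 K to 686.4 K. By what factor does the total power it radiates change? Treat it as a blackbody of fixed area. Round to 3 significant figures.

P₂/P₁ ≈ 0.317

P ∝ T⁴, so P₂/P₁ = (T₂/T₁)⁴ = (686.4/914.6)⁴ = (0.750492)⁴ = 0.317.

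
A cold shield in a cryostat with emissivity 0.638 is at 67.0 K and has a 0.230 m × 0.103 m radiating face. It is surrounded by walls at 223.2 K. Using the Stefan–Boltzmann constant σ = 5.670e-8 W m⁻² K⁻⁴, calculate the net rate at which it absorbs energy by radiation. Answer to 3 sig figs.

Area A = 0.230 × 0.103 = 0.02369 m².
Net radiated power P_net = εσA(T⁴ − T₀⁴) = 0.638×5.670×10⁻⁸×0.02369×(67.0⁴ − 223.2⁴).
T⁴ − T₀⁴ = 2.01511×10⁷ − 2.48186×10⁹ = -2.46171×10⁹ K⁴, so P_net = -2.11 W — negative, meaning a net gain of 2.11 W.

Net gain ≈ 2.11 W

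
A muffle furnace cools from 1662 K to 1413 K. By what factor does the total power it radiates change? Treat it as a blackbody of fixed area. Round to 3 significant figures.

P ∝ T⁴, so P₂/P₁ = (T₂/T₁)⁴ = (1413/1662)⁴ = (0.850181)⁴ = 0.522.

P₂/P₁ ≈ 0.522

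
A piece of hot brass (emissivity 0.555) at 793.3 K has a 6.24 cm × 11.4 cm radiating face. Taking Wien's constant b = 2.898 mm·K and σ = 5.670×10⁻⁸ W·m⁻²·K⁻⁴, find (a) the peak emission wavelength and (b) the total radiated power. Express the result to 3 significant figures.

(a) λ_max = b/T = 2.898×10⁻³/793.3 = 3.653×10⁻⁶ m = 3.65 μm.
Area A = 0.0624 × 0.114 = 7.1136×10⁻³ m².
(b) P = εσAT⁴ = 0.555×5.670×10⁻⁸×7.1136×10⁻³×(793.3)⁴ = 88.7 W.

λ_max ≈ 3.65 μm; P ≈ 88.7 W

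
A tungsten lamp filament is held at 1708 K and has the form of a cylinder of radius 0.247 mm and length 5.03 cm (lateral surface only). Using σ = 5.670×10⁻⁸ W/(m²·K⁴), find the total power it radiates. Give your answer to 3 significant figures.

Lateral area A = 2πrL = 2π×2.47×10⁻⁴×0.0503 = 7.80629×10⁻⁵ m².
P = σAT⁴ = 5.670×10⁻⁸ × 7.80629×10⁻⁵ × (1708)⁴ = 37.7 W.

P ≈ 37.7 W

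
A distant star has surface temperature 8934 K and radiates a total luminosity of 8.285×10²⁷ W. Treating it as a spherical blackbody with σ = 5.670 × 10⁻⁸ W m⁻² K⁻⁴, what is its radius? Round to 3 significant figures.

L = 4πR²σT⁴ ⇒ R = √(L/(4πσT⁴)).
σT⁴ = 3.61216×10⁸ W/m², so R = √(8.285×10²⁷/(4π×3.61216×10⁸)) = 1.35×10⁹ m.

R ≈ 1.35×10⁹ m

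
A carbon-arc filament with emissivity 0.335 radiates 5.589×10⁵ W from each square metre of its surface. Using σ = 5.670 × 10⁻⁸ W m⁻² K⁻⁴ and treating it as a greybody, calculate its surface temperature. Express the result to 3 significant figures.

T ≈ 2.33×10³ K

I = εσT⁴, so T = (I/εσ)^(1/4) = (5.589×10⁵/(0.335×5.670×10⁻⁸))^(1/4) = 2.33×10³ K.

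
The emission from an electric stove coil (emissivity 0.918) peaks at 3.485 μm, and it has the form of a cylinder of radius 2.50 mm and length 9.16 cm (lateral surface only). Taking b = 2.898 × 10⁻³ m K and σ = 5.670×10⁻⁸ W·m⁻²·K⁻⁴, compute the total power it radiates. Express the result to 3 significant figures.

Wien's law: T = b/λ_max = 2.898×10⁻³/3.485×10⁻⁶ = 831.564 K.
Lateral area A = 2πrL = 2π×2.50×10⁻³×0.0916 = 1.43885×10⁻³ m².
Then P = εσAT⁴ = 0.918×5.670×10⁻⁸×1.43885×10⁻³×(831.564)⁴ = 35.8 W.

P ≈ 35.8 W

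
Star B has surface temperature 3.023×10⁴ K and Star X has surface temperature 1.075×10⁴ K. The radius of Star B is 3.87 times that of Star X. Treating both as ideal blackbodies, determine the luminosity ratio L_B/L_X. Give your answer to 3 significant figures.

L_B/L_X ≈ 937

L ∝ R²T⁴, so L_B/L_X = (R_B/R_X)²(T_B/T_X)⁴ = (3.87)² × (3.023×10⁴/1.075×10⁴)⁴ = 14.9769 × 62.5344 = 937.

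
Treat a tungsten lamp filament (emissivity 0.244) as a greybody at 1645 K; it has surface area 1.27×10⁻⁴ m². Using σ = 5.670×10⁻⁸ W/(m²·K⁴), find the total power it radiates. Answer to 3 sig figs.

P ≈ 12.9 W

Area A = 1.27×10⁻⁴ m².
P = εσAT⁴ = 0.244 × 5.670×10⁻⁸ × 1.27×10⁻⁴ × (1645)⁴ = 12.9 W.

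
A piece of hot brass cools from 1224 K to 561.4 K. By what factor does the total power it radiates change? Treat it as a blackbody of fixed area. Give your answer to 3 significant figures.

P ∝ T⁴, so P₂/P₁ = (T₂/T₁)⁴ = (561.4/1224)⁴ = (0.458660)⁴ = 0.0443.

P₂/P₁ ≈ 0.0443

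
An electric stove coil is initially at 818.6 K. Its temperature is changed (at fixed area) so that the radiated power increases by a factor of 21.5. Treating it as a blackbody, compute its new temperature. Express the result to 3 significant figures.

T₂ ≈ 1.76×10³ K

P ∝ T⁴, so T₂/T₁ = (P₂/P₁)^(1/4) = (21.5)^(1/4) = 2.15333.
T₂ = 818.6 × 2.15333 = 1.76×10³ K.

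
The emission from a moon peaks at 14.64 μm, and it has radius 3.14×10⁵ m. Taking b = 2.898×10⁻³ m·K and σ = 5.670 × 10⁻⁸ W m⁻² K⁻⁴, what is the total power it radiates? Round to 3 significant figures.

Wien's law: T = b/λ_max = 2.898×10⁻³/1.464×10⁻⁵ = 197.951 K.
Surface area A = 4πR² = 4π(3.14×10⁵ m)² = 1.23899×10¹² m².
Then P = σAT⁴ = 5.670×10⁻⁸×1.23899×10¹²×(197.951)⁴ = 1.08×10¹⁴ W.

P ≈ 1.08×10¹⁴ W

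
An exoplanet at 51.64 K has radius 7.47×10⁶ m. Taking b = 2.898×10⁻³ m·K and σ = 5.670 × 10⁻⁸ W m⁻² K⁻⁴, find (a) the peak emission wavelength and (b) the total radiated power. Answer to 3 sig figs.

(a) λ_max = b/T = 2.898×10⁻³/51.64 = 5.612×10⁻⁵ m = 56.1 μm.
Surface area A = 4πR² = 4π(7.47×10⁶ m)² = 7.01215×10¹⁴ m².
(b) P = σAT⁴ = 5.670×10⁻⁸×7.01215×10¹⁴×(51.64)⁴ = 2.83×10¹⁴ W.

λ_max ≈ 56.1 μm; P ≈ 2.83×10¹⁴ W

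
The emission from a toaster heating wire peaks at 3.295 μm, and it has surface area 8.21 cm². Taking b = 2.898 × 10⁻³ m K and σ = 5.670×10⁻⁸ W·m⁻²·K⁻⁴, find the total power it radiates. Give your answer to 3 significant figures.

Wien's law: T = b/λ_max = 2.898×10⁻³/3.295×10⁻⁶ = 879.514 K.
Area A = 8.21 cm² = 8.21×10⁻⁴ m².
Then P = σAT⁴ = 5.670×10⁻⁸×8.21×10⁻⁴×(879.514)⁴ = 27.9 W.

P ≈ 27.9 W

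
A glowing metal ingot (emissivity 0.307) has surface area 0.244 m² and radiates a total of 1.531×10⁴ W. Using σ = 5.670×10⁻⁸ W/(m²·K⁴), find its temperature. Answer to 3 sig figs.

Area A = 0.244 m².
P = εσAT⁴ ⇒ T = (P/(εσA))^(1/4) = (1.531×10⁴/(0.307×5.670×10⁻⁸×0.244))^(1/4) = 1.38×10³ K.

T ≈ 1.38×10³ K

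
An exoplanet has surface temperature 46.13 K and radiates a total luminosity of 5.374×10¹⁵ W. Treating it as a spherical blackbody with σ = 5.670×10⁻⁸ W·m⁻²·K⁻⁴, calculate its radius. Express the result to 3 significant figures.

R ≈ 4.08×10⁷ m

L = 4πR²σT⁴ ⇒ R = √(L/(4πσT⁴)).
σT⁴ = 0.256754 W/m², so R = √(5.374×10¹⁵/(4π×0.256754)) = 4.08×10⁷ m.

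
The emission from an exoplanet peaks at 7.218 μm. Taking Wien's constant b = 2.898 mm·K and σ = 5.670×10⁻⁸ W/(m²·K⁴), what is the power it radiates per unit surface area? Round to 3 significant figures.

Wien's law: T = b/λ_max = 2.898×10⁻³/7.218×10⁻⁶ = 401.496 K.
Then I = σT⁴ = 5.670×10⁻⁸×(401.496)⁴ = 1.47×10³ W/m².

I ≈ 1.47×10³ W/m²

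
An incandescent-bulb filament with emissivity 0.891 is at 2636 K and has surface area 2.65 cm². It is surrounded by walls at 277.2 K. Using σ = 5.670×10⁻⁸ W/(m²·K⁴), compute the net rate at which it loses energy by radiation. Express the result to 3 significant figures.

Net loss ≈ 646 W

Area A = 2.65 cm² = 2.65×10⁻⁴ m².
Net radiated power P_net = εσA(T⁴ − T₀⁴) = 0.891×5.670×10⁻⁸×2.65×10⁻⁴×(2636⁴ − 277.2⁴).
T⁴ − T₀⁴ = 4.82816×10¹³ − 5.90436×10⁹ = 4.82757×10¹³ K⁴, so P_net = 646 W.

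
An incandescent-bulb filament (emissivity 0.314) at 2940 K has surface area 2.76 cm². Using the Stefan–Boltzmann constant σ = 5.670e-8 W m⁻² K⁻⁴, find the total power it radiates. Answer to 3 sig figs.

P ≈ 367 W

Area A = 2.76 cm² = 2.76×10⁻⁴ m².
P = εσAT⁴ = 0.314 × 5.670×10⁻⁸ × 2.76×10⁻⁴ × (2940)⁴ = 367 W.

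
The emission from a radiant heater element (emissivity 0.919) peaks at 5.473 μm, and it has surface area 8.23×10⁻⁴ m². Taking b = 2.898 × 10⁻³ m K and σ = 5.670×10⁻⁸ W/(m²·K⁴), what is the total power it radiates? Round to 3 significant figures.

P ≈ 3.37 W

Wien's law: T = b/λ_max = 2.898×10⁻³/5.473×10⁻⁶ = 529.508 K.
Area A = 8.23×10⁻⁴ m².
Then P = εσAT⁴ = 0.919×5.670×10⁻⁸×8.23×10⁻⁴×(529.508)⁴ = 3.37 W.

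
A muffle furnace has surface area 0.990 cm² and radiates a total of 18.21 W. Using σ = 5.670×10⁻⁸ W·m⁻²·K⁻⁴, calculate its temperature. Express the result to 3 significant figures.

Area A = 0.990 cm² = 9.90×10⁻⁵ m².
P = σAT⁴ ⇒ T = (P/(σA))^(1/4) = (18.21/(5.670×10⁻⁸×9.90×10⁻⁵))^(1/4) = 1.34×10³ K.

T ≈ 1.34×10³ K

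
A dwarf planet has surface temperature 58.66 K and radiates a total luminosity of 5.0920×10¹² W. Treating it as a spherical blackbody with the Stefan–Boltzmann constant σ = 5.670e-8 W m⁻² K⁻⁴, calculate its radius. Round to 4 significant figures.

L = 4πR²σT⁴ ⇒ R = √(L/(4πσT⁴)).
σT⁴ = 0.671354 W/m², so R = √(5.0920×10¹²/(4π×0.671354)) = 7.769×10⁵ m.

R ≈ 7.769×10⁵ m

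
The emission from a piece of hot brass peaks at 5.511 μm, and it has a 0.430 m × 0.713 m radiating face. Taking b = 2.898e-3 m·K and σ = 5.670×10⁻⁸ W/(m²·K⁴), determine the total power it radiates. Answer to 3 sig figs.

P ≈ 1.33×10³ W

Wien's law: T = b/λ_max = 2.898×10⁻³/5.511×10⁻⁶ = 525.857 K.
Area A = 0.430 × 0.713 = 0.30659 m².
Then P = σAT⁴ = 5.670×10⁻⁸×0.30659×(525.857)⁴ = 1.33×10³ W.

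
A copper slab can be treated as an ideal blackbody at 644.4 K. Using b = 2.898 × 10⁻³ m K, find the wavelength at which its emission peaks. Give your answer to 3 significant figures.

λ_max ≈ 4.50 μm

Wien's displacement law: λ_max = b/T = (2.898×10⁻³ m·K)/(644.4 K) = 4.497×10⁻⁶ m.
That is 4.50 μm, in the infrared range.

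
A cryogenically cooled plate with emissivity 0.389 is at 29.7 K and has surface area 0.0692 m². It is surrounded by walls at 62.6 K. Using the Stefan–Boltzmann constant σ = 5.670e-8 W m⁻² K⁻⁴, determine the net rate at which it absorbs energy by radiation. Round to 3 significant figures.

Net gain ≈ 0.0223 W

Area A = 0.0692 m².
Net radiated power P_net = εσA(T⁴ − T₀⁴) = 0.389×5.670×10⁻⁸×0.0692×(29.7⁴ − 62.6⁴).
T⁴ − T₀⁴ = 7.78083×10⁵ − 1.53567×10⁷ = -1.45786×10⁷ K⁴, so P_net = -0.0223 W — negative, meaning a net gain of 0.0223 W.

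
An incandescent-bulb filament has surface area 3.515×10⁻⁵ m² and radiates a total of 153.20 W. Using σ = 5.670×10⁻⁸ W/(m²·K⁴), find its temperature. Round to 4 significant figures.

T ≈ 2961 K

Area A = 3.515×10⁻⁵ m².
P = σAT⁴ ⇒ T = (P/(σA))^(1/4) = (153.20/(5.670×10⁻⁸×3.515×10⁻⁵))^(1/4) = 2961 K.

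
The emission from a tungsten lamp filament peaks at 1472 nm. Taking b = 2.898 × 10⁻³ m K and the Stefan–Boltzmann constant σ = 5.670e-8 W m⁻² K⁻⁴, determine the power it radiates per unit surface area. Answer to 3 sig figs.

I ≈ 8.52×10⁵ W/m²

Wien's law: T = b/λ_max = 2.898×10⁻³/1.472×10⁻⁶ = 1968.75 K.
Then I = σT⁴ = 5.670×10⁻⁸×(1968.75)⁴ = 8.52×10⁵ W/m².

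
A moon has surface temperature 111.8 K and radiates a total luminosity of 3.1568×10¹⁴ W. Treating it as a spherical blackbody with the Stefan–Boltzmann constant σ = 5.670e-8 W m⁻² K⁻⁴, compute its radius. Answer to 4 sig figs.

L = 4πR²σT⁴ ⇒ R = √(L/(4πσT⁴)).
σT⁴ = 8.85830 W/m², so R = √(3.1568×10¹⁴/(4π×8.85830)) = 1.684×10⁶ m.

R ≈ 1.684×10⁶ m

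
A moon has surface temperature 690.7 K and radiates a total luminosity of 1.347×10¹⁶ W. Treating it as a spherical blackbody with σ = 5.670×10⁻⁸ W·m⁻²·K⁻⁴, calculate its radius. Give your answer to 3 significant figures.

L = 4πR²σT⁴ ⇒ R = √(L/(4πσT⁴)).
σT⁴ = 12904.5 W/m², so R = √(1.347×10¹⁶/(4π×12904.5)) = 2.88×10⁵ m.

R ≈ 2.88×10⁵ m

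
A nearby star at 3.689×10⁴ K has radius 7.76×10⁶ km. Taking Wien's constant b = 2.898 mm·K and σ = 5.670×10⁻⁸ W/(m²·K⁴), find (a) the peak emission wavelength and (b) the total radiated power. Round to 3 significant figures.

λ_max ≈ 78.6 nm; P ≈ 7.95×10³¹ W

(a) λ_max = b/T = 2.898×10⁻³/3.689×10⁴ = 7.856×10⁻⁸ m = 78.6 nm.
Surface area A = 4πR² = 4π(7.76×10⁹ m)² = 7.56717×10²⁰ m².
(b) P = σAT⁴ = 5.670×10⁻⁸×7.56717×10²⁰×(3.689×10⁴)⁴ = 7.95×10³¹ W.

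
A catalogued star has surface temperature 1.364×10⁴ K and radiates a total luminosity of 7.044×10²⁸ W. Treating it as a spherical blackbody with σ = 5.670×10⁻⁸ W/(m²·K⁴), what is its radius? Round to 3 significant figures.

L = 4πR²σT⁴ ⇒ R = √(L/(4πσT⁴)).
σT⁴ = 1.96264×10⁹ W/m², so R = √(7.044×10²⁸/(4π×1.96264×10⁹)) = 1.69×10⁹ m.

R ≈ 1.69×10⁹ m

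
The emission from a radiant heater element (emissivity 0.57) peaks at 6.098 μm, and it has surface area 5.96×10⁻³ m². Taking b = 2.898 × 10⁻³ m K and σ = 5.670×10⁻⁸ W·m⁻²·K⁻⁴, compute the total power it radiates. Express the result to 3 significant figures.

Wien's law: T = b/λ_max = 2.898×10⁻³/6.098×10⁻⁶ = 475.238 K.
Area A = 5.96×10⁻³ m².
Then P = εσAT⁴ = 0.57×5.670×10⁻⁸×5.96×10⁻³×(475.238)⁴ = 9.83 W.

P ≈ 9.83 W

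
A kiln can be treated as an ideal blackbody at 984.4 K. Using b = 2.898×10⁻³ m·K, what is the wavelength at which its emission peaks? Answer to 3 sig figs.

Wien's displacement law: λ_max = b/T = (2.898×10⁻³ m·K)/(984.4 K) = 2.944×10⁻⁶ m.
That is 2.94×10³ nm, in the infrared range.

λ_max ≈ 2.94×10³ nm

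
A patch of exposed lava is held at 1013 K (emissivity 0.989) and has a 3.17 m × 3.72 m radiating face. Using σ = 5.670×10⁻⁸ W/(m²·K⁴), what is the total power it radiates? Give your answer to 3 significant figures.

Area A = 3.17 × 3.72 = 11.7924 m².
P = εσAT⁴ = 0.989 × 5.670×10⁻⁸ × 11.7924 × (1013)⁴ = 6.96×10⁵ W.

P ≈ 6.96×10⁵ W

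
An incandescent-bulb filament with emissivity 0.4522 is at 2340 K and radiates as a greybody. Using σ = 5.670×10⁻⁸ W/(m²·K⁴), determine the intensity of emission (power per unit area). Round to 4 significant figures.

I ≈ 7.687×10⁵ W/m²

Stefan–Boltzmann: I = εσT⁴ = 0.4522 × 5.670×10⁻⁸ × (2340)⁴ = 7.687×10⁵ W/m².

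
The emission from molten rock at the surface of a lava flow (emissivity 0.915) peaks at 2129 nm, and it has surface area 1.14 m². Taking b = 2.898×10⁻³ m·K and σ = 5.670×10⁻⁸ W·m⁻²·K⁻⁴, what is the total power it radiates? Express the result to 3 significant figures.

P ≈ 2.03×10⁵ W

Wien's law: T = b/λ_max = 2.898×10⁻³/2.129×10⁻⁶ = 1361.20 K.
Area A = 1.14 m².
Then P = εσAT⁴ = 0.915×5.670×10⁻⁸×1.14×(1361.20)⁴ = 2.03×10⁵ W.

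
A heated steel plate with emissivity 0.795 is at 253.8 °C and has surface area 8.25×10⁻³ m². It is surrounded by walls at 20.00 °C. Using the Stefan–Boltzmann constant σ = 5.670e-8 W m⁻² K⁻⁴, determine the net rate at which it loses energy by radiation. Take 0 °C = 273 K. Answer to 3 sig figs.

T = 253.8 °C + 273 = 526.8 K.
Surroundings: T = 20.00 °C + 273 = 293.00 K.
Area A = 8.25×10⁻³ m².
Net radiated power P_net = εσA(T⁴ − T₀⁴) = 0.795×5.670×10⁻⁸×8.25×10⁻³×(526.8⁴ − 293.00⁴).
T⁴ − T₀⁴ = 7.70164×10¹⁰ − 7.37005×10⁹ = 6.96464×10¹⁰ K⁴, so P_net = 25.9 W.

Net loss ≈ 25.9 W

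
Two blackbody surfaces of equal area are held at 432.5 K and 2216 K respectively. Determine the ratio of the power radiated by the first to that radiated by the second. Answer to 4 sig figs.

With equal areas, P₁/P₂ = (T₁/T₂)⁴ = (432.5/2216)⁴ = 1.451×10⁻³.

P₁/P₂ ≈ 1.451×10⁻³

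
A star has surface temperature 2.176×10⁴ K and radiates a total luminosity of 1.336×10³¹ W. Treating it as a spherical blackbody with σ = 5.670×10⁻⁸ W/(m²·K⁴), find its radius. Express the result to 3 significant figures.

L = 4πR²σT⁴ ⇒ R = √(L/(4πσT⁴)).
σT⁴ = 1.27121×10¹⁰ W/m², so R = √(1.336×10³¹/(4π×1.27121×10¹⁰)) = 9.15×10⁹ m.

R ≈ 9.15×10⁹ m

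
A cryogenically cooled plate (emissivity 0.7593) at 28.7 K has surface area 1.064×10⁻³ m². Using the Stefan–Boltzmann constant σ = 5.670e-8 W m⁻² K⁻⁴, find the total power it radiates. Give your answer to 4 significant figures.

P ≈ 3.108×10⁻⁵ W

Area A = 1.064×10⁻³ m².
P = εσAT⁴ = 0.7593 × 5.670×10⁻⁸ × 1.064×10⁻³ × (28.7)⁴ = 3.108×10⁻⁵ W.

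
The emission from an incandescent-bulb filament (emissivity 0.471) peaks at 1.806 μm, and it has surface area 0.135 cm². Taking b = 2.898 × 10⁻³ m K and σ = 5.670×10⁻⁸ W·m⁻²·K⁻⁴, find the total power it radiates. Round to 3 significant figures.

Wien's law: T = b/λ_max = 2.898×10⁻³/1.806×10⁻⁶ = 1604.65 K.
Area A = 0.135 cm² = 1.35×10⁻⁵ m².
Then P = εσAT⁴ = 0.471×5.670×10⁻⁸×1.35×10⁻⁵×(1604.65)⁴ = 2.39 W.

P ≈ 2.39 W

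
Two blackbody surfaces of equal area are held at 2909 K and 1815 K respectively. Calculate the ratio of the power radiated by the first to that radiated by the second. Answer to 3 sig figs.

With equal areas, P₁/P₂ = (T₁/T₂)⁴ = (2909/1815)⁴ = 6.60.

P₁/P₂ ≈ 6.60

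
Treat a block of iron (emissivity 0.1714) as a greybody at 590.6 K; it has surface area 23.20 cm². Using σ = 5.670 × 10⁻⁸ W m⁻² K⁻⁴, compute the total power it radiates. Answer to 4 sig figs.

P ≈ 2.743 W

Area A = 23.20 cm² = 2.320×10⁻³ m².
P = εσAT⁴ = 0.1714 × 5.670×10⁻⁸ × 2.320×10⁻³ × (590.6)⁴ = 2.743 W.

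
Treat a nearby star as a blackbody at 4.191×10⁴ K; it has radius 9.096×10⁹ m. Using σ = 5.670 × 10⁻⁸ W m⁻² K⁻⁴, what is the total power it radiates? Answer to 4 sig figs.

P ≈ 1.819×10³² W

Surface area A = 4πR² = 4π(9.096×10⁹ m)² = 1.03971×10²¹ m².
P = σAT⁴ = 5.670×10⁻⁸ × 1.03971×10²¹ × (4.191×10⁴)⁴ = 1.819×10³² W.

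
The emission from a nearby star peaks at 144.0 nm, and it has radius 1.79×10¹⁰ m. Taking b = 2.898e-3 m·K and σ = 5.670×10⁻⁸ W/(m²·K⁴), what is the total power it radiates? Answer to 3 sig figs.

P ≈ 3.74×10³¹ W

Wien's law: T = b/λ_max = 2.898×10⁻³/1.440×10⁻⁷ = 20125.0 K.
Surface area A = 4πR² = 4π(1.79×10¹⁰ m)² = 4.02639×10²¹ m².
Then P = σAT⁴ = 5.670×10⁻⁸×4.02639×10²¹×(20125.0)⁴ = 3.74×10³¹ W.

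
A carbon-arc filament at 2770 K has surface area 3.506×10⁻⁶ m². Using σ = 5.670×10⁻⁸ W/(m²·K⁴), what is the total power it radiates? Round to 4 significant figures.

P ≈ 11.70 W

Area A = 3.506×10⁻⁶ m².
P = σAT⁴ = 5.670×10⁻⁸ × 3.506×10⁻⁶ × (2770)⁴ = 11.70 W.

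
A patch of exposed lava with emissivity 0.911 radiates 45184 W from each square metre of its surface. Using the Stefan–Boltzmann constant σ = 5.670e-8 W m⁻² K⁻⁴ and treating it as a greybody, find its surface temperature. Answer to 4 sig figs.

T ≈ 967.1 K

I = εσT⁴, so T = (I/εσ)^(1/4) = (45184/(0.911×5.670×10⁻⁸))^(1/4) = 967.1 K.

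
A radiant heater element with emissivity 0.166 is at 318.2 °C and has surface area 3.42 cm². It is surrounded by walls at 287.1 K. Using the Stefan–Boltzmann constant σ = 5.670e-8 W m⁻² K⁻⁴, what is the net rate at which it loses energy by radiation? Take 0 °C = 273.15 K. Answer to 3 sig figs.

T = 318.2 °C + 273.15 = 591.35 K.
Area A = 3.42 cm² = 3.42×10⁻⁴ m².
Net radiated power P_net = εσA(T⁴ − T₀⁴) = 0.166×5.670×10⁻⁸×3.42×10⁻⁴×(591.35⁴ − 287.1⁴).
T⁴ − T₀⁴ = 1.22286×10¹¹ − 6.79411×10⁹ = 1.15492×10¹¹ K⁴, so P_net = 0.372 W.

Net loss ≈ 0.372 W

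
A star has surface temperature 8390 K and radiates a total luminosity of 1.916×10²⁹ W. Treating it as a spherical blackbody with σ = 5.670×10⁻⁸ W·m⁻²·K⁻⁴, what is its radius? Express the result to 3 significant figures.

L = 4πR²σT⁴ ⇒ R = √(L/(4πσT⁴)).
σT⁴ = 2.80951×10⁸ W/m², so R = √(1.916×10²⁹/(4π×2.80951×10⁸)) = 7.37×10⁹ m.

R ≈ 7.37×10⁹ m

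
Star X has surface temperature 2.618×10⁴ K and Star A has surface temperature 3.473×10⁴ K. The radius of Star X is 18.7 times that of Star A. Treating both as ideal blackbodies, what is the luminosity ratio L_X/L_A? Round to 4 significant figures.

L_X/L_A ≈ 112.9

L ∝ R²T⁴, so L_X/L_A = (R_X/R_A)²(T_X/T_A)⁴ = (18.7)² × (2.618×10⁴/3.473×10⁴)⁴ = 349.69 × 0.322894 = 112.9.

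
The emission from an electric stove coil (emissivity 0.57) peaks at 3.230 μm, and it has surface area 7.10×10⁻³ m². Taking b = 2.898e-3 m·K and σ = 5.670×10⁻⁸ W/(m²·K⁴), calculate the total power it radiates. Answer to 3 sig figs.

Wien's law: T = b/λ_max = 2.898×10⁻³/3.230×10⁻⁶ = 897.214 K.
Area A = 7.10×10⁻³ m².
Then P = εσAT⁴ = 0.57×5.670×10⁻⁸×7.10×10⁻³×(897.214)⁴ = 149 W.

P ≈ 149 W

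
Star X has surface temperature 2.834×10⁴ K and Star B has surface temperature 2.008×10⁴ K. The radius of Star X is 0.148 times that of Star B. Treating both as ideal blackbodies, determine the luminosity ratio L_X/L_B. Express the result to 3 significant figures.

L ∝ R²T⁴, so L_X/L_B = (R_X/R_B)²(T_X/T_B)⁴ = (0.148)² × (2.834×10⁴/2.008×10⁴)⁴ = 0.021904 × 3.96775 = 0.0869.

L_X/L_B ≈ 0.0869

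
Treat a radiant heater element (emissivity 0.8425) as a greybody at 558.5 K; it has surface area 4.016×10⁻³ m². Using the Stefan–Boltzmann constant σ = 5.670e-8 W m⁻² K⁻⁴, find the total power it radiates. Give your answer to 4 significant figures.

P ≈ 18.67 W

Area A = 4.016×10⁻³ m².
P = εσAT⁴ = 0.8425 × 5.670×10⁻⁸ × 4.016×10⁻³ × (558.5)⁴ = 18.67 W.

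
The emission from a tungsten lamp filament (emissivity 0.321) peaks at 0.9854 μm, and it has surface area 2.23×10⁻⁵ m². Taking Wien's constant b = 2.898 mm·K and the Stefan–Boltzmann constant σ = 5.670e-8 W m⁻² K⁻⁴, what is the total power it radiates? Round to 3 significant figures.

Wien's law: T = b/λ_max = 2.898×10⁻³/9.854×10⁻⁷ = 2940.94 K.
Area A = 2.23×10⁻⁵ m².
Then P = εσAT⁴ = 0.321×5.670×10⁻⁸×2.23×10⁻⁵×(2940.94)⁴ = 30.4 W.

P ≈ 30.4 W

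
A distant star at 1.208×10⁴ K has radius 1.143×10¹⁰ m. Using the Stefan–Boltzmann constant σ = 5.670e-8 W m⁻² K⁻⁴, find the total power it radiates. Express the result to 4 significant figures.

P ≈ 1.982×10³⁰ W

Surface area A = 4πR² = 4π(1.143×10¹⁰ m)² = 1.64173×10²¹ m².
P = σAT⁴ = 5.670×10⁻⁸ × 1.64173×10²¹ × (1.208×10⁴)⁴ = 1.982×10³⁰ W.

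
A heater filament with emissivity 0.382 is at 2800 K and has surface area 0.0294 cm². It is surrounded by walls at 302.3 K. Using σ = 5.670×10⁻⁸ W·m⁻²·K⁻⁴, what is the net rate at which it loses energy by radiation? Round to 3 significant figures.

Net loss ≈ 3.91 W

Area A = 0.0294 cm² = 2.94×10⁻⁶ m².
Net radiated power P_net = εσA(T⁴ − T₀⁴) = 0.382×5.670×10⁻⁸×2.94×10⁻⁶×(2800⁴ − 302.3⁴).
T⁴ − T₀⁴ = 6.14656×10¹³ − 8.35127×10⁹ = 6.14572×10¹³ K⁴, so P_net = 3.91 W.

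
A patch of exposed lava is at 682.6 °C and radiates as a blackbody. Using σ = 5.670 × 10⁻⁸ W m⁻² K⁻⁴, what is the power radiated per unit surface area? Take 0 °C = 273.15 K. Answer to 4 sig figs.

T = 682.6 °C + 273.15 = 955.75 K.
Stefan–Boltzmann: I = σT⁴ = 5.670×10⁻⁸ × (955.75)⁴ = 4.731×10⁴ W/m².

I ≈ 4.731×10⁴ W/m²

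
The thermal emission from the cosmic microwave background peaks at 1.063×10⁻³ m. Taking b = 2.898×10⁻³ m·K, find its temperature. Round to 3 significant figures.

T ≈ 2.73 K

Wien's law gives T = b/λ_max = (2.898×10⁻³ m·K)/(1.063×10⁻³ m) = 2.73 K.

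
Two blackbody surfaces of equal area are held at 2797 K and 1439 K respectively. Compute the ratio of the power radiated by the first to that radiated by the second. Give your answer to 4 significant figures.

With equal areas, P₁/P₂ = (T₁/T₂)⁴ = (2797/1439)⁴ = 14.27.

P₁/P₂ ≈ 14.27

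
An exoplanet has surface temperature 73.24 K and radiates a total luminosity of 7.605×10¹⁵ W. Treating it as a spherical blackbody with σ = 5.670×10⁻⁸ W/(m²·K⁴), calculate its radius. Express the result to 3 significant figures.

R ≈ 1.93×10⁷ m

L = 4πR²σT⁴ ⇒ R = √(L/(4πσT⁴)).
σT⁴ = 1.63146 W/m², so R = √(7.605×10¹⁵/(4π×1.63146)) = 1.93×10⁷ m.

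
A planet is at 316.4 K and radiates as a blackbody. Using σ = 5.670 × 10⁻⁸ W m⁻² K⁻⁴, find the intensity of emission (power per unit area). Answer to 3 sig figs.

I ≈ 568 W/m²

Stefan–Boltzmann: I = σT⁴ = 5.670×10⁻⁸ × (316.4)⁴ = 568 W/m².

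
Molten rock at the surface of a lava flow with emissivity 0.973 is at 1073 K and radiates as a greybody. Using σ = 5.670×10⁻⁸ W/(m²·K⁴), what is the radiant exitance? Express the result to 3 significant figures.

I ≈ 7.31×10⁴ W/m²

Stefan–Boltzmann: I = εσT⁴ = 0.973 × 5.670×10⁻⁸ × (1073)⁴ = 7.31×10⁴ W/m².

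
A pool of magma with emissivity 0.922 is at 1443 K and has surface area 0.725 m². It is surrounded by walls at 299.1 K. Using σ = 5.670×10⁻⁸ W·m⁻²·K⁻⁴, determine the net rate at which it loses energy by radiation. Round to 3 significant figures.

Area A = 0.725 m².
Net radiated power P_net = εσA(T⁴ − T₀⁴) = 0.922×5.670×10⁻⁸×0.725×(1443⁴ − 299.1⁴).
T⁴ − T₀⁴ = 4.33576×10¹² − 8.00324×10⁹ = 4.32776×10¹² K⁴, so P_net = 1.64×10⁵ W.

Net loss ≈ 1.64×10⁵ W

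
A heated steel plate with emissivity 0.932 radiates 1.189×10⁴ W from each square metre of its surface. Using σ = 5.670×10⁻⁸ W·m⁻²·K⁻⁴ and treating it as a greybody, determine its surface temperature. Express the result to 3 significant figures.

I = εσT⁴, so T = (I/εσ)^(1/4) = (1.189×10⁴/(0.932×5.670×10⁻⁸))^(1/4) = 689 K.

T ≈ 689 K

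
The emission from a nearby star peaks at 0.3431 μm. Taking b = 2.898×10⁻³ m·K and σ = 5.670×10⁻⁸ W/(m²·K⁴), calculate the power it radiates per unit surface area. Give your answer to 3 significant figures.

I ≈ 2.89×10⁸ W/m²

Wien's law: T = b/λ_max = 2.898×10⁻³/3.431×10⁻⁷ = 8446.52 K.
Then I = σT⁴ = 5.670×10⁻⁸×(8446.52)⁴ = 2.89×10⁸ W/m².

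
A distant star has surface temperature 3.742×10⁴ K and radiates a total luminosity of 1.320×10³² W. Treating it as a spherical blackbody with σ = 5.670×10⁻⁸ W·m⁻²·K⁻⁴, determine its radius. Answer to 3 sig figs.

L = 4πR²σT⁴ ⇒ R = √(L/(4πσT⁴)).
σT⁴ = 1.11173×10¹¹ W/m², so R = √(1.320×10³²/(4π×1.11173×10¹¹)) = 9.72×10⁹ m.

R ≈ 9.72×10⁹ m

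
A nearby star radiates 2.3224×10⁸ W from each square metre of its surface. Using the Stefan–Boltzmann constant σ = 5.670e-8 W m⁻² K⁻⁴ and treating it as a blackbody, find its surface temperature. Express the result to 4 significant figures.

I = σT⁴, so T = (I/σ)^(1/4) = (2.3224×10⁸/(5.670×10⁻⁸))^(1/4) = 8000 K.

T ≈ 8000 K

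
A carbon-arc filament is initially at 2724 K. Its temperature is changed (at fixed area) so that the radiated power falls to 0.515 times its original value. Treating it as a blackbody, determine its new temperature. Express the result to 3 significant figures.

P ∝ T⁴, so T₂/T₁ = (P₂/P₁)^(1/4) = (0.515)^(1/4) = 0.847133.
T₂ = 2724 × 0.847133 = 2.31×10³ K.

T₂ ≈ 2.31×10³ K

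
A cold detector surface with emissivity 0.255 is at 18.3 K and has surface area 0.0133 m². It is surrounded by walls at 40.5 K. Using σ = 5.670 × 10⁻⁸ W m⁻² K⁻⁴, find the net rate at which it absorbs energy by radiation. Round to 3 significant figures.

Area A = 0.0133 m².
Net radiated power P_net = εσA(T⁴ − T₀⁴) = 0.255×5.670×10⁻⁸×0.0133×(18.3⁴ − 40.5⁴).
T⁴ − T₀⁴ = 1.12151×10⁵ − 2.69042×10⁶ = -2.57827×10⁶ K⁴, so P_net = -4.96×10⁻⁴ W — negative, meaning a net gain of 4.96×10⁻⁴ W.

Net gain ≈ 4.96×10⁻⁴ W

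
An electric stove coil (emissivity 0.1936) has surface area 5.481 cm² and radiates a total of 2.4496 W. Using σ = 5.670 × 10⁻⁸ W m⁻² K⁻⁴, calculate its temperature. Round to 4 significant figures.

T ≈ 798.8 K

Area A = 5.481 cm² = 5.481×10⁻⁴ m².
P = εσAT⁴ ⇒ T = (P/(εσA))^(1/4) = (2.4496/(0.1936×5.670×10⁻⁸×5.481×10⁻⁴))^(1/4) = 798.8 K.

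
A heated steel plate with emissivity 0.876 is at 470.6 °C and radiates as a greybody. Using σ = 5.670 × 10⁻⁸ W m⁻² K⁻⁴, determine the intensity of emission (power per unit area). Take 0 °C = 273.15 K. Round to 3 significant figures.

T = 470.6 °C + 273.15 = 743.75 K.
Stefan–Boltzmann: I = εσT⁴ = 0.876 × 5.670×10⁻⁸ × (743.75)⁴ = 1.52×10⁴ W/m².

I ≈ 1.52×10⁴ W/m²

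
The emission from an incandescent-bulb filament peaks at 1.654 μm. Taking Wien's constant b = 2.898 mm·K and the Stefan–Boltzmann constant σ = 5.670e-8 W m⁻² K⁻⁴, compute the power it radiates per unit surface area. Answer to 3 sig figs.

I ≈ 5.34×10⁵ W/m²

Wien's law: T = b/λ_max = 2.898×10⁻³/1.654×10⁻⁶ = 1752.12 K.
Then I = σT⁴ = 5.670×10⁻⁸×(1752.12)⁴ = 5.34×10⁵ W/m².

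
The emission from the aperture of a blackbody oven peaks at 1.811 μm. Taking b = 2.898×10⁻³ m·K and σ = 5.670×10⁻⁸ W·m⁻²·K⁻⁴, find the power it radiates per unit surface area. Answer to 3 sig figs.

I ≈ 3.72×10⁵ W/m²

Wien's law: T = b/λ_max = 2.898×10⁻³/1.811×10⁻⁶ = 1600.22 K.
Then I = σT⁴ = 5.670×10⁻⁸×(1600.22)⁴ = 3.72×10⁵ W/m².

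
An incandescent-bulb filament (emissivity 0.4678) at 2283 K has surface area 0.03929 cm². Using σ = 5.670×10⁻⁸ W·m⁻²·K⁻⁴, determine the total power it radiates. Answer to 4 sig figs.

P ≈ 2.831 W

Area A = 0.03929 cm² = 3.929×10⁻⁶ m².
P = εσAT⁴ = 0.4678 × 5.670×10⁻⁸ × 3.929×10⁻⁶ × (2283)⁴ = 2.831 W.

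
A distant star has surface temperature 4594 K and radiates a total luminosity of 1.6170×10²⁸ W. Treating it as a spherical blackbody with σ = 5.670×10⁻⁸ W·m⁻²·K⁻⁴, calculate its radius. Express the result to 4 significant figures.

L = 4πR²σT⁴ ⇒ R = √(L/(4πσT⁴)).
σT⁴ = 2.52550×10⁷ W/m², so R = √(1.6170×10²⁸/(4π×2.52550×10⁷)) = 7.138×10⁹ m.

R ≈ 7.138×10⁹ m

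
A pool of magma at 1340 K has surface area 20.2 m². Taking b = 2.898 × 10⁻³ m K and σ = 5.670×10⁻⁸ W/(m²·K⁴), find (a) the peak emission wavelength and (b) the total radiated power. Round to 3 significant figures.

(a) λ_max = b/T = 2.898×10⁻³/1340 = 2.163×10⁻⁶ m = 2.16×10³ nm.
Area A = 20.2 m².
(b) P = σAT⁴ = 5.670×10⁻⁸×20.2×(1340)⁴ = 3.69×10⁶ W.

λ_max ≈ 2.16×10³ nm; P ≈ 3.69×10⁶ W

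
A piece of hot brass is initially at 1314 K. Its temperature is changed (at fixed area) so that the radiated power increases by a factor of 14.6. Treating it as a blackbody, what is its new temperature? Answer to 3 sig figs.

P ∝ T⁴, so T₂/T₁ = (P₂/P₁)^(1/4) = (14.6)^(1/4) = 1.95474.
T₂ = 1314 × 1.95474 = 2.57×10³ K.

T₂ ≈ 2.57×10³ K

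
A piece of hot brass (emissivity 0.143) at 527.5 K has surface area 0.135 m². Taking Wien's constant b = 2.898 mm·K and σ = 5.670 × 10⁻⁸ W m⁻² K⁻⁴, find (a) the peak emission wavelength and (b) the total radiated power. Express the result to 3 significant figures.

(a) λ_max = b/T = 2.898×10⁻³/527.5 = 5.494×10⁻⁶ m = 5.49 μm.
Area A = 0.135 m².
(b) P = εσAT⁴ = 0.143×5.670×10⁻⁸×0.135×(527.5)⁴ = 84.8 W.

λ_max ≈ 5.49 μm; P ≈ 84.8 W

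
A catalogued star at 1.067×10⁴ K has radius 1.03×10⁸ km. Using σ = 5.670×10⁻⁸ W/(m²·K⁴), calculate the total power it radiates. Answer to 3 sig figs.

Surface area A = 4πR² = 4π(1.03×10¹¹ m)² = 1.33317×10²³ m².
P = σAT⁴ = 5.670×10⁻⁸ × 1.33317×10²³ × (1.067×10⁴)⁴ = 9.80×10³¹ W.

P ≈ 9.80×10³¹ W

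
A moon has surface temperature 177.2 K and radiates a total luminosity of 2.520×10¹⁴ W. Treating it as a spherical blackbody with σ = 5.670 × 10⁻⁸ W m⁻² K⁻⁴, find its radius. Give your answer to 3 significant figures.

R ≈ 5.99×10⁵ m

L = 4πR²σT⁴ ⇒ R = √(L/(4πσT⁴)).
σT⁴ = 55.9034 W/m², so R = √(2.520×10¹⁴/(4π×55.9034)) = 5.99×10⁵ m.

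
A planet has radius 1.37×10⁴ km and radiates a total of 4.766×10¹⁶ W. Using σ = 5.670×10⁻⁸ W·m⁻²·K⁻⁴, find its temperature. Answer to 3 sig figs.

T ≈ 137 K

Surface area A = 4πR² = 4π(1.37×10⁷ m)² = 2.35858×10¹⁵ m².
P = σAT⁴ ⇒ T = (P/(σA))^(1/4) = (4.766×10¹⁶/(5.670×10⁻⁸×2.35858×10¹⁵))^(1/4) = 137 K.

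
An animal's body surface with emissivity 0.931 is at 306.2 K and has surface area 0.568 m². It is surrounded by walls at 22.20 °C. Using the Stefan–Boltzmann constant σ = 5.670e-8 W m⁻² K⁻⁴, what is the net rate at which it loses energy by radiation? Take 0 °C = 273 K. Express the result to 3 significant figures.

Net loss ≈ 35.9 W

Surroundings: T = 22.20 °C + 273 = 295.20 K.
Area A = 0.568 m².
Net radiated power P_net = εσA(T⁴ − T₀⁴) = 0.931×5.670×10⁻⁸×0.568×(306.2⁴ − 295.20⁴).
T⁴ − T₀⁴ = 8.79065×10⁹ − 7.59391×10⁹ = 1.19674×10⁹ K⁴, so P_net = 35.9 W.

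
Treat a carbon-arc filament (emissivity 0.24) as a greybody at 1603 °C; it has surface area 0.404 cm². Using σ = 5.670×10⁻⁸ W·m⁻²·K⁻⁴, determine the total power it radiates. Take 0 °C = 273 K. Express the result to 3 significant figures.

T = 1603 °C + 273 = 1876 K.
Area A = 0.404 cm² = 4.04×10⁻⁵ m².
P = εσAT⁴ = 0.24 × 5.670×10⁻⁸ × 4.04×10⁻⁵ × (1876)⁴ = 6.81 W.

P ≈ 6.81 W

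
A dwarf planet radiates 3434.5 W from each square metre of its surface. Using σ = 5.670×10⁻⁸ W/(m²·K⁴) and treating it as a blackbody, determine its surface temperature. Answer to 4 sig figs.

T ≈ 496.1 K

I = σT⁴, so T = (I/σ)^(1/4) = (3434.5/(5.670×10⁻⁸))^(1/4) = 496.1 K.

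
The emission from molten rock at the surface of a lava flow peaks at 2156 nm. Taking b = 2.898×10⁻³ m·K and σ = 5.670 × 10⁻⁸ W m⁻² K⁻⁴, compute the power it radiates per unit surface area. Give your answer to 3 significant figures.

Wien's law: T = b/λ_max = 2.898×10⁻³/2.156×10⁻⁶ = 1344.16 K.
Then I = σT⁴ = 5.670×10⁻⁸×(1344.16)⁴ = 1.85×10⁵ W/m².

I ≈ 1.85×10⁵ W/m²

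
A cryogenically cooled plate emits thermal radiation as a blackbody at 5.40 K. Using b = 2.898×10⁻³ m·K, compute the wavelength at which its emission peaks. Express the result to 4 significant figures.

Wien's displacement law: λ_max = b/T = (2.898×10⁻³ m·K)/(5.40 K) = 5.3667×10⁻⁴ m.
That is 5.367×10⁻⁴ m, in the infrared range.

λ_max ≈ 5.367×10⁻⁴ m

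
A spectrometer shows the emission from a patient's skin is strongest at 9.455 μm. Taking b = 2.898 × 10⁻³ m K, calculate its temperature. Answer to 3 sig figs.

T ≈ 307 K

Wien's law gives T = b/λ_max = (2.898×10⁻³ m·K)/(9.455×10⁻⁶ m) = 307 K.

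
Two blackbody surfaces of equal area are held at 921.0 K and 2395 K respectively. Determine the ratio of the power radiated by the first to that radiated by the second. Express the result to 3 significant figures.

With equal areas, P₁/P₂ = (T₁/T₂)⁴ = (921.0/2395)⁴ = 0.0219.

P₁/P₂ ≈ 0.0219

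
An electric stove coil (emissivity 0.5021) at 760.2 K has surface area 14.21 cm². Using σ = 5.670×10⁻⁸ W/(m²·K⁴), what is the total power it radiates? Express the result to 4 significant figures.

Area A = 14.21 cm² = 1.421×10⁻³ m².
P = εσAT⁴ = 0.5021 × 5.670×10⁻⁸ × 1.421×10⁻³ × (760.2)⁴ = 13.51 W.

P ≈ 13.51 W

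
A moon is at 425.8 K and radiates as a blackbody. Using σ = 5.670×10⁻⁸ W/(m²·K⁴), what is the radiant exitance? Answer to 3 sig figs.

I ≈ 1.86×10³ W/m²

Stefan–Boltzmann: I = σT⁴ = 5.670×10⁻⁸ × (425.8)⁴ = 1.86×10³ W/m².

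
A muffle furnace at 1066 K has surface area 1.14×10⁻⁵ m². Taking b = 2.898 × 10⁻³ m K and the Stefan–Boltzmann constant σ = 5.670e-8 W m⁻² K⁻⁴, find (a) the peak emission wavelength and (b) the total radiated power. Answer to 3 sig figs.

λ_max ≈ 2.72×10³ nm; P ≈ 0.835 W

(a) λ_max = b/T = 2.898×10⁻³/1066 = 2.719×10⁻⁶ m = 2.72×10³ nm.
Area A = 1.14×10⁻⁵ m².
(b) P = σAT⁴ = 5.670×10⁻⁸×1.14×10⁻⁵×(1066)⁴ = 0.835 W.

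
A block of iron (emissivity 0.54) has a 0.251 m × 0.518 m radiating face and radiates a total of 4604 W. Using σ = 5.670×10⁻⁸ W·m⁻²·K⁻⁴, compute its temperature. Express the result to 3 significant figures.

T ≈ 1.04×10³ K

Area A = 0.251 × 0.518 = 0.130018 m².
P = εσAT⁴ ⇒ T = (P/(εσA))^(1/4) = (4604/(0.54×5.670×10⁻⁸×0.130018))^(1/4) = 1.04×10³ K.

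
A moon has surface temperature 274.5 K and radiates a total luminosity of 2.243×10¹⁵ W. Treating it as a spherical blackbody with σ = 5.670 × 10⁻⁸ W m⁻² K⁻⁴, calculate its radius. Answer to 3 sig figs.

R ≈ 7.45×10⁵ m

L = 4πR²σT⁴ ⇒ R = √(L/(4πσT⁴)).
σT⁴ = 321.923 W/m², so R = √(2.243×10¹⁵/(4π×321.923)) = 7.45×10⁵ m.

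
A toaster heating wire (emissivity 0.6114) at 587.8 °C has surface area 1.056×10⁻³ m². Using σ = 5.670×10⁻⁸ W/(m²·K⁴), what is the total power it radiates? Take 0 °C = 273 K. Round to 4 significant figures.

T = 587.8 °C + 273 = 860.8 K.
Area A = 1.056×10⁻³ m².
P = εσAT⁴ = 0.6114 × 5.670×10⁻⁸ × 1.056×10⁻³ × (860.8)⁴ = 20.10 W.

P ≈ 20.10 W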